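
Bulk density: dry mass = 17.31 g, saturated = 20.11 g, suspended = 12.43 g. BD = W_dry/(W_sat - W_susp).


BD = 17.31 / (20.11 - 12.43) = 17.31 / 7.68 = 2.254 g/cm^3

2.254


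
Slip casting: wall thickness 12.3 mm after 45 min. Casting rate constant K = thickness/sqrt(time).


K = 12.3 / sqrt(45) = 12.3 / 6.7082 = 1.834 mm/min^0.5

1.834


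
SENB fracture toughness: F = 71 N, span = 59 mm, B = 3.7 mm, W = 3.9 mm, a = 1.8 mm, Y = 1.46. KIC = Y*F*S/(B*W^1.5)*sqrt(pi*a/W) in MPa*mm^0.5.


KIC = 1.46*71*59/(3.7*3.9^1.5)*sqrt(pi*1.8/3.9) = 258.43

258.43


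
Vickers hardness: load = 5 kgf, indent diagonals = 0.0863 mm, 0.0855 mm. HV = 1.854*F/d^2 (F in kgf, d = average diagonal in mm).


d_avg = (0.0863+0.0855)/2 = 0.0859 mm
HV = 1.854*5/0.0859^2 = 1256

1256


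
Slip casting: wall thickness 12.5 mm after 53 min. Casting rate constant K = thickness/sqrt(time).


K = 12.5 / sqrt(53) = 12.5 / 7.2801 = 1.717 mm/min^0.5

1.717


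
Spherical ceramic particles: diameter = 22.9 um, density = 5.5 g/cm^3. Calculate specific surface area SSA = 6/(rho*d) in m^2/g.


SSA = 6 / (5.5 * 22.9) = 0.048 m^2/g

0.048


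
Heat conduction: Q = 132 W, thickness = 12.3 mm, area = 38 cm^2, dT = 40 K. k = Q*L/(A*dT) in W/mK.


k = 132*12.3/1000/(38/10000*40) = 10.68 W/mK

10.68


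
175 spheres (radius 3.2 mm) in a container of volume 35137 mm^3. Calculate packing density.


V_sphere = 4/3*pi*3.2^3 = 137.2583 mm^3
Total V = 175*137.2583 = 24020.2025 mm^3
PD = 24020.2025 / 35137 = 0.684

0.684


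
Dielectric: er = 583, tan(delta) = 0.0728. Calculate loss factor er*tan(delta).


Loss = 583 * 0.0728 = 42.442

42.442


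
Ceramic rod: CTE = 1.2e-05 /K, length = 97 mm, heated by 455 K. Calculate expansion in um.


dL = 1.2e-05 * 97 * 455 * 1000 = 529.62 um

529.62


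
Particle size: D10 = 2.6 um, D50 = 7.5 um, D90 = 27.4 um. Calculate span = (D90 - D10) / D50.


Span = (27.4 - 2.6) / 7.5 = 24.8 / 7.5 = 3.307

3.307


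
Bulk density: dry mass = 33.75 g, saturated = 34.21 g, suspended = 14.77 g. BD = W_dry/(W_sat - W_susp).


BD = 33.75 / (34.21 - 14.77) = 33.75 / 19.44 = 1.736 g/cm^3

1.736


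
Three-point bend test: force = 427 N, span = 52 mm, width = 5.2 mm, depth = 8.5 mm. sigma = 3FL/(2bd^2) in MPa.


sigma = 3*427*52/(2*5.2*8.5^2) = 88.7 MPa

88.7


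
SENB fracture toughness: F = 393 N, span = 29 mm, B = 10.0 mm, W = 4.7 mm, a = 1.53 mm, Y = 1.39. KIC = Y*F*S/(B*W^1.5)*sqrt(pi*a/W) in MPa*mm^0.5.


KIC = 1.39*393*29/(10.0*4.7^1.5)*sqrt(pi*1.53/4.7) = 157.23

157.23


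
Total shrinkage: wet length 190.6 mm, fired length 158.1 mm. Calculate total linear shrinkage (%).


TS = (190.6 - 158.1) / 190.6 * 100 = 17.05%

17.05


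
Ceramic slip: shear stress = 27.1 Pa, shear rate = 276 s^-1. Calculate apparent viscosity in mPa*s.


eta = tau/gamma * 1000 = 27.1/276 * 1000 = 98.2 mPa*s

98.2


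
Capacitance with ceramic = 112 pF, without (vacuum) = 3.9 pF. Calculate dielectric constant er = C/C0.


er = 112 / 3.9 = 28.72

28.72


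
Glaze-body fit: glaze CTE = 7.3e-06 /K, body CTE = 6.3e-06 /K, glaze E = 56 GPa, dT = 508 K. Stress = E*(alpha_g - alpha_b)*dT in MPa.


Stress = 56*1000*(7.3e-06 - 6.3e-06)*508 = 28.4 MPa

28.4


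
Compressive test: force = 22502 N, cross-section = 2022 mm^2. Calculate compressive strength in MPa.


CS = 22502 / 2022 = 11.1 MPa

11.1


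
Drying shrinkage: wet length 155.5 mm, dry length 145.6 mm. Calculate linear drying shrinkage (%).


DS = (155.5 - 145.6) / 155.5 * 100 = 6.37%

6.37


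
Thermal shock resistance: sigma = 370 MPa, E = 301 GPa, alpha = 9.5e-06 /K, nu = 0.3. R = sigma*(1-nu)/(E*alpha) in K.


R = 370*(1-0.3)/(301*1000*9.5e-06) = 91 K

91


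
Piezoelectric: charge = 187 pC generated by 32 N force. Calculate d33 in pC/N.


d33 = 187 / 32 = 5.8 pC/N

5.8


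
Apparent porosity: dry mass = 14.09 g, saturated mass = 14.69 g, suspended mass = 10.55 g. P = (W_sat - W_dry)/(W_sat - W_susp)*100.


P = (14.69 - 14.09) / (14.69 - 10.55) * 100 = 0.6 / 4.14 * 100 = 14.5%

14.5


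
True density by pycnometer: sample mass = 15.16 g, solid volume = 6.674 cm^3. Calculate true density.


TD = 15.16 / 6.674 = 2.272 g/cm^3

2.272


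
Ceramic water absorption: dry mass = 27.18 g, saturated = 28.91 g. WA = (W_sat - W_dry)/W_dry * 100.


WA = (28.91 - 27.18) / 27.18 * 100 = 6.36%

6.36


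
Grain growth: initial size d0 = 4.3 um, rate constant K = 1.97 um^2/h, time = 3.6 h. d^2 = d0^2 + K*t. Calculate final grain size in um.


d^2 = 4.3^2 + 1.97*3.6 = 25.582
d = sqrt(25.582) = 5.06 um

5.06


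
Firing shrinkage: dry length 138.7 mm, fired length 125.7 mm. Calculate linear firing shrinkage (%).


FS = (138.7 - 125.7) / 138.7 * 100 = 9.37%

9.37


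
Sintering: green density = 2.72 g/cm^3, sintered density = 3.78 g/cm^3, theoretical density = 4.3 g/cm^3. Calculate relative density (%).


Relative = 3.78 / 4.3 * 100 = 87.9%

87.9


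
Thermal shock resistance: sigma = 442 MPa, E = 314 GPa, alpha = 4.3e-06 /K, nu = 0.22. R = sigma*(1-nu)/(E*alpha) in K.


R = 442*(1-0.22)/(314*1000*4.3e-06) = 255 K

255


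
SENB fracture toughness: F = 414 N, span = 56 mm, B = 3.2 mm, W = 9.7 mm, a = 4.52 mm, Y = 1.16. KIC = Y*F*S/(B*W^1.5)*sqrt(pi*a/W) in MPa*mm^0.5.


KIC = 1.16*414*56/(3.2*9.7^1.5)*sqrt(pi*4.52/9.7) = 336.59

336.59


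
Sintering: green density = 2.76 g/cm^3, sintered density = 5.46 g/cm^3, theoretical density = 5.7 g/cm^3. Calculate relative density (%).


Relative = 5.46 / 5.7 * 100 = 95.8%

95.8


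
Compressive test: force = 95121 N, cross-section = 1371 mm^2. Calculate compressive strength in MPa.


CS = 95121 / 1371 = 69.4 MPa

69.4


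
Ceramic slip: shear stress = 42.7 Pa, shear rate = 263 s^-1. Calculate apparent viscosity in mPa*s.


eta = tau/gamma * 1000 = 42.7/263 * 1000 = 162.4 mPa*s

162.4


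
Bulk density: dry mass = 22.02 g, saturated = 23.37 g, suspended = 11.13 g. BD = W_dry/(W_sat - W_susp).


BD = 22.02 / (23.37 - 11.13) = 22.02 / 12.24 = 1.799 g/cm^3

1.799


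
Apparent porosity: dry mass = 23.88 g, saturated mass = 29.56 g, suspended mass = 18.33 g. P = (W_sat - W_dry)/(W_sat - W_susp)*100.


P = (29.56 - 23.88) / (29.56 - 18.33) * 100 = 5.68 / 11.23 * 100 = 50.6%

50.6


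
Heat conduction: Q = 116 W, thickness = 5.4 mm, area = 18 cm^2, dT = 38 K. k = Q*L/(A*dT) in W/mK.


k = 116*5.4/1000/(18/10000*38) = 9.16 W/mK

9.16


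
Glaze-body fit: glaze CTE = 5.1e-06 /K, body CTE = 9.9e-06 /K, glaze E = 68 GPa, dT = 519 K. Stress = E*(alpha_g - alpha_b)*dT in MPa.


Stress = 68*1000*(5.1e-06 - 9.9e-06)*519 = -169.4 MPa

-169.4


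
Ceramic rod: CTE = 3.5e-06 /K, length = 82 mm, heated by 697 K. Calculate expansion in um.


dL = 3.5e-06 * 82 * 697 * 1000 = 200.039 um

200.039


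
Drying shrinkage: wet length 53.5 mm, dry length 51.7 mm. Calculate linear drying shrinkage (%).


DS = (53.5 - 51.7) / 53.5 * 100 = 3.36%

3.36


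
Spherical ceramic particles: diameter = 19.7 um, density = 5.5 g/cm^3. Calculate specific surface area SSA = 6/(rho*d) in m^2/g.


SSA = 6 / (5.5 * 19.7) = 0.055 m^2/g

0.055


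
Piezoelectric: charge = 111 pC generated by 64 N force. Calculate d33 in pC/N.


d33 = 111 / 64 = 1.7 pC/N

1.7


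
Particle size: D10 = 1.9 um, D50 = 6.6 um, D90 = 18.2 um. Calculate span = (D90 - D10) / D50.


Span = (18.2 - 1.9) / 6.6 = 16.3 / 6.6 = 2.47

2.47


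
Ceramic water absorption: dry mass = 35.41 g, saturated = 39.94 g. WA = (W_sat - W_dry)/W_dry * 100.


WA = (39.94 - 35.41) / 35.41 * 100 = 12.79%

12.79


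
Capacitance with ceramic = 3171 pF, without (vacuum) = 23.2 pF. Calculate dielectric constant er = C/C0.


er = 3171 / 23.2 = 136.68

136.68


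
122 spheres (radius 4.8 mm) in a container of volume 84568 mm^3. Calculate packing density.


V_sphere = 4/3*pi*4.8^3 = 463.2467 mm^3
Total V = 122*463.2467 = 56516.0974 mm^3
PD = 56516.0974 / 84568 = 0.668

0.668


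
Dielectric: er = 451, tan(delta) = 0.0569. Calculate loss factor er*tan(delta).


Loss = 451 * 0.0569 = 25.662

25.662


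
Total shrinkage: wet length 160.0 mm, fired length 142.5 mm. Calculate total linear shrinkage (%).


TS = (160.0 - 142.5) / 160.0 * 100 = 10.94%

10.94


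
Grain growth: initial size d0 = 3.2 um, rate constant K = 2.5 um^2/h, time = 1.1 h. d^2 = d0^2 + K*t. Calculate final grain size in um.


d^2 = 3.2^2 + 2.5*1.1 = 12.99
d = sqrt(12.99) = 3.6 um

3.6


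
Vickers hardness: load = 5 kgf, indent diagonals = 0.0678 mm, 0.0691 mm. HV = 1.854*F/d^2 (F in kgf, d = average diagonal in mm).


d_avg = (0.0678+0.0691)/2 = 0.06845 mm
HV = 1.854*5/0.06845^2 = 1978

1978


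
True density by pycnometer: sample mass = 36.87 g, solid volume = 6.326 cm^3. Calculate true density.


TD = 36.87 / 6.326 = 5.828 g/cm^3

5.828


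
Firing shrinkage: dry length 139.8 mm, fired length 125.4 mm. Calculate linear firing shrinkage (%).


FS = (139.8 - 125.4) / 139.8 * 100 = 10.3%

10.3


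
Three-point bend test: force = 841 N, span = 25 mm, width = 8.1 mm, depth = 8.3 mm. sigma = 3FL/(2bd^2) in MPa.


sigma = 3*841*25/(2*8.1*8.3^2) = 56.5 MPa

56.5


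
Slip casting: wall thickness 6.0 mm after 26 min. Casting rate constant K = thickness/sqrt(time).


K = 6.0 / sqrt(26) = 6.0 / 5.099 = 1.177 mm/min^0.5

1.177


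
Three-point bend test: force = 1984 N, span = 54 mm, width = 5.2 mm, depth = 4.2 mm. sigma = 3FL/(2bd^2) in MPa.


sigma = 3*1984*54/(2*5.2*4.2^2) = 1752.0 MPa

1752.0


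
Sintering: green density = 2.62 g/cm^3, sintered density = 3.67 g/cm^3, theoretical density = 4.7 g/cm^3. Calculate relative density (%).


Relative = 3.67 / 4.7 * 100 = 78.1%

78.1


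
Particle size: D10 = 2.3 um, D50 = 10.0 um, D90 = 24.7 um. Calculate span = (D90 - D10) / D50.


Span = (24.7 - 2.3) / 10.0 = 22.4 / 10.0 = 2.24

2.24


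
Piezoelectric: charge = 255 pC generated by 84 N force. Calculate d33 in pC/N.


d33 = 255 / 84 = 3.0 pC/N

3.0


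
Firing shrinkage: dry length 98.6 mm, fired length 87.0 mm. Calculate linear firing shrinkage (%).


FS = (98.6 - 87.0) / 98.6 * 100 = 11.76%

11.76


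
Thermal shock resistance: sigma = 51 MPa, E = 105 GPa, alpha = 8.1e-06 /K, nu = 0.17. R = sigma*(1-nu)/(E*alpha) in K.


R = 51*(1-0.17)/(105*1000*8.1e-06) = 50 K

50


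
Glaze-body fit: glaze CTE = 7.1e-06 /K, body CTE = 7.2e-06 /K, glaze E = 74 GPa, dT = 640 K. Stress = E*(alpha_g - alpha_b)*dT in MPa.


Stress = 74*1000*(7.1e-06 - 7.2e-06)*640 = -4.7 MPa

-4.7


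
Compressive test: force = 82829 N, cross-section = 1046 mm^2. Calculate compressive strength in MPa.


CS = 82829 / 1046 = 79.2 MPa

79.2


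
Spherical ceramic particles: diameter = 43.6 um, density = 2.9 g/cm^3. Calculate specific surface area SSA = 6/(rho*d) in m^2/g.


SSA = 6 / (2.9 * 43.6) = 0.047 m^2/g

0.047


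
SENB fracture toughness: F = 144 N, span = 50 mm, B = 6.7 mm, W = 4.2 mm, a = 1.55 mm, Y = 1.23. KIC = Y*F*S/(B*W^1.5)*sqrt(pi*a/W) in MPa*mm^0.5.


KIC = 1.23*144*50/(6.7*4.2^1.5)*sqrt(pi*1.55/4.2) = 165.35

165.35


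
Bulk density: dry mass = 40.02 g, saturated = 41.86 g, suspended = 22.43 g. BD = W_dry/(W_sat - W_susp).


BD = 40.02 / (41.86 - 22.43) = 40.02 / 19.43 = 2.06 g/cm^3

2.06


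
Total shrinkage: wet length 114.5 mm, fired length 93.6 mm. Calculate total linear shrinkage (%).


TS = (114.5 - 93.6) / 114.5 * 100 = 18.25%

18.25


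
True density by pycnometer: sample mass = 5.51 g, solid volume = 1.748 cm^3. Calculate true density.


TD = 5.51 / 1.748 = 3.152 g/cm^3

3.152


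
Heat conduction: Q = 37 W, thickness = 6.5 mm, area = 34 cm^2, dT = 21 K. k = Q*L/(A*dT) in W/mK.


k = 37*6.5/1000/(34/10000*21) = 3.37 W/mK

3.37


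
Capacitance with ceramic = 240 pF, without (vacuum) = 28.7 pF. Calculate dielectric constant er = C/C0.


er = 240 / 28.7 = 8.36

8.36


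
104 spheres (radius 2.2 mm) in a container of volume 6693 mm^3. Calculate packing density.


V_sphere = 4/3*pi*2.2^3 = 44.6022 mm^3
Total V = 104*44.6022 = 4638.6288 mm^3
PD = 4638.6288 / 6693 = 0.693

0.693


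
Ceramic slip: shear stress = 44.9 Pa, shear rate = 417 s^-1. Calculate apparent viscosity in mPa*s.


eta = tau/gamma * 1000 = 44.9/417 * 1000 = 107.7 mPa*s

107.7


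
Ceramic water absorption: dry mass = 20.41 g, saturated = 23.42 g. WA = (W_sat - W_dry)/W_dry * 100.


WA = (23.42 - 20.41) / 20.41 * 100 = 14.75%

14.75


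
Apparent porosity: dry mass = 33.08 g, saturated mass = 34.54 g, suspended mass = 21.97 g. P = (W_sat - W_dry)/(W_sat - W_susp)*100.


P = (34.54 - 33.08) / (34.54 - 21.97) * 100 = 1.46 / 12.57 * 100 = 11.6%

11.6


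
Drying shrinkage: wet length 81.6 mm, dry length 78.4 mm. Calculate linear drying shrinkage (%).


DS = (81.6 - 78.4) / 81.6 * 100 = 3.92%

3.92


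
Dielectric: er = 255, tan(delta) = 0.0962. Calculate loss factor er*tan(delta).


Loss = 255 * 0.0962 = 24.531

24.531


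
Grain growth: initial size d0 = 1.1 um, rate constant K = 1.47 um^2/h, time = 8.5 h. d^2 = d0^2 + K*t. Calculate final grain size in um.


d^2 = 1.1^2 + 1.47*8.5 = 13.705
d = sqrt(13.705) = 3.7 um

3.7


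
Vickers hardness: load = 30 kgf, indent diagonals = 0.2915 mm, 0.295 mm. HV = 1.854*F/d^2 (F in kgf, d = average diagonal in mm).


d_avg = (0.2915+0.295)/2 = 0.29325 mm
HV = 1.854*30/0.29325^2 = 647

647


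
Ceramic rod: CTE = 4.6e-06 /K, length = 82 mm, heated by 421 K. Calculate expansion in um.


dL = 4.6e-06 * 82 * 421 * 1000 = 158.801 um

158.801


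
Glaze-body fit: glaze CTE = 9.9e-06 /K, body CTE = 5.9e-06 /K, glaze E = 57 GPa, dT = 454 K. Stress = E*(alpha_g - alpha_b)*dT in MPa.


Stress = 57*1000*(9.9e-06 - 5.9e-06)*454 = 103.5 MPa

103.5


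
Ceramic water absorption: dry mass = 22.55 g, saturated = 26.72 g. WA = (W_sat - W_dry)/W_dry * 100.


WA = (26.72 - 22.55) / 22.55 * 100 = 18.49%

18.49


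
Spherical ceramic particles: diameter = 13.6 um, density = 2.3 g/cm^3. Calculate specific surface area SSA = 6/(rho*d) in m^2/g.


SSA = 6 / (2.3 * 13.6) = 0.192 m^2/g

0.192


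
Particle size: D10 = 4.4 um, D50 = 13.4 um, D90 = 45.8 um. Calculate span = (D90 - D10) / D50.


Span = (45.8 - 4.4) / 13.4 = 41.4 / 13.4 = 3.09

3.09


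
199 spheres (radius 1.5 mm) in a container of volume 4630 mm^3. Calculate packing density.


V_sphere = 4/3*pi*1.5^3 = 14.1372 mm^3
Total V = 199*14.1372 = 2813.3028 mm^3
PD = 2813.3028 / 4630 = 0.608

0.608


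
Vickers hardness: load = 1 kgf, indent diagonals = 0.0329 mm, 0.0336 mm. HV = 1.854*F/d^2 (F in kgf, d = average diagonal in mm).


d_avg = (0.0329+0.0336)/2 = 0.03325 mm
HV = 1.854*1/0.03325^2 = 1677

1677


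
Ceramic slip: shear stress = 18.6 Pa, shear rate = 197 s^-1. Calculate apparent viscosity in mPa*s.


eta = tau/gamma * 1000 = 18.6/197 * 1000 = 94.4 mPa*s

94.4


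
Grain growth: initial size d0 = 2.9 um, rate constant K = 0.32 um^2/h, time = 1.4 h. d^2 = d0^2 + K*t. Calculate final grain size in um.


d^2 = 2.9^2 + 0.32*1.4 = 8.858
d = sqrt(8.858) = 2.98 um

2.98


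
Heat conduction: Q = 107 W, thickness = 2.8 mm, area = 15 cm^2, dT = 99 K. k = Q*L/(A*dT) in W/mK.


k = 107*2.8/1000/(15/10000*99) = 2.02 W/mK

2.02


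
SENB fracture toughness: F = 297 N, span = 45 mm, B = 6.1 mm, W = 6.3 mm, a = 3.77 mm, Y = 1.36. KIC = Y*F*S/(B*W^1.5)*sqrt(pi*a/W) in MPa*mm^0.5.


KIC = 1.36*297*45/(6.1*6.3^1.5)*sqrt(pi*3.77/6.3) = 258.37

258.37


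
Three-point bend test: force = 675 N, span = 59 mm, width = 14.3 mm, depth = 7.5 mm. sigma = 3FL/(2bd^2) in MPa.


sigma = 3*675*59/(2*14.3*7.5^2) = 74.3 MPa

74.3


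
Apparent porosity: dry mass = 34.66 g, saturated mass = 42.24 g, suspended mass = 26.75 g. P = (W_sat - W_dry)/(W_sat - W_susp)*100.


P = (42.24 - 34.66) / (42.24 - 26.75) * 100 = 7.58 / 15.49 * 100 = 48.9%

48.9


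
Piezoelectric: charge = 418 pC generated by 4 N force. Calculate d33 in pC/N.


d33 = 418 / 4 = 104.5 pC/N

104.5


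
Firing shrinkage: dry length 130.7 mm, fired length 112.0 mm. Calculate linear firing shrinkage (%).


FS = (130.7 - 112.0) / 130.7 * 100 = 14.31%

14.31


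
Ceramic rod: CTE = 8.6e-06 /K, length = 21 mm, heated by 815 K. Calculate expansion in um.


dL = 8.6e-06 * 21 * 815 * 1000 = 147.189 um

147.189


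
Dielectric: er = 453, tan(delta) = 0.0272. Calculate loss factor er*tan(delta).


Loss = 453 * 0.0272 = 12.322

12.322


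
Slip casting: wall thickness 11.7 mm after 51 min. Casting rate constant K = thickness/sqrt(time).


K = 11.7 / sqrt(51) = 11.7 / 7.1414 = 1.638 mm/min^0.5

1.638


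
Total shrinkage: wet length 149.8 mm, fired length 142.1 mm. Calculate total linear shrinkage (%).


TS = (149.8 - 142.1) / 149.8 * 100 = 5.14%

5.14


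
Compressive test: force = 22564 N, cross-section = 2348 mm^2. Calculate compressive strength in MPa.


CS = 22564 / 2348 = 9.6 MPa

9.6


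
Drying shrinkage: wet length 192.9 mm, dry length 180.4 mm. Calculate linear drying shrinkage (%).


DS = (192.9 - 180.4) / 192.9 * 100 = 6.48%

6.48


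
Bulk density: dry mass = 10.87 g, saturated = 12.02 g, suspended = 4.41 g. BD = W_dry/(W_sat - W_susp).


BD = 10.87 / (12.02 - 4.41) = 10.87 / 7.61 = 1.428 g/cm^3

1.428


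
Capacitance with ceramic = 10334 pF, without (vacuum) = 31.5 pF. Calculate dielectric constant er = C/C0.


er = 10334 / 31.5 = 328.06

328.06


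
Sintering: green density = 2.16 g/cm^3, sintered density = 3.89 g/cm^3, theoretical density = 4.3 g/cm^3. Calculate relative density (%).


Relative = 3.89 / 4.3 * 100 = 90.5%

90.5


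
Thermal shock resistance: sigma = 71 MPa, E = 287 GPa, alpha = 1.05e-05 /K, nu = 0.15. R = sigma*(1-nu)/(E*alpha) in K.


R = 71*(1-0.15)/(287*1000*1.05e-05) = 20 K

20


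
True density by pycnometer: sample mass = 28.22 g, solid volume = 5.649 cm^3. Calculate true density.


TD = 28.22 / 5.649 = 4.996 g/cm^3

4.996


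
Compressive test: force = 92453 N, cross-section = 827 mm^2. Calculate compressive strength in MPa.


CS = 92453 / 827 = 111.8 MPa

111.8


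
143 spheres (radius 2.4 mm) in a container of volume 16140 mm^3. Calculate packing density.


V_sphere = 4/3*pi*2.4^3 = 57.9058 mm^3
Total V = 143*57.9058 = 8280.5294 mm^3
PD = 8280.5294 / 16140 = 0.513

0.513


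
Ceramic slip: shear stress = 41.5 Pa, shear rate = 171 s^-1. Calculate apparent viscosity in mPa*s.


eta = tau/gamma * 1000 = 41.5/171 * 1000 = 242.7 mPa*s

242.7


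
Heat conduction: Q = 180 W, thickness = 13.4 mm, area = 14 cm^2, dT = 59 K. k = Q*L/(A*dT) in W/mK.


k = 180*13.4/1000/(14/10000*59) = 29.2 W/mK

29.2


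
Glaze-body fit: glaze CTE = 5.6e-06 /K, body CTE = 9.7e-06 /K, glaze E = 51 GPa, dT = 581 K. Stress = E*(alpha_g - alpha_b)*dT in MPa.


Stress = 51*1000*(5.6e-06 - 9.7e-06)*581 = -121.5 MPa

-121.5


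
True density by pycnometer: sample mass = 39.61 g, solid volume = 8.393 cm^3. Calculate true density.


TD = 39.61 / 8.393 = 4.719 g/cm^3

4.719


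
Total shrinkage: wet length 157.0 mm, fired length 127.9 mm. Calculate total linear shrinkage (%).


TS = (157.0 - 127.9) / 157.0 * 100 = 18.54%

18.54


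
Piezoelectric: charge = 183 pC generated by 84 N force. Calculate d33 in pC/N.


d33 = 183 / 84 = 2.2 pC/N

2.2


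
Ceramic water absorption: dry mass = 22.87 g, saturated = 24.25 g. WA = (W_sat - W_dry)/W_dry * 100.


WA = (24.25 - 22.87) / 22.87 * 100 = 6.03%

6.03


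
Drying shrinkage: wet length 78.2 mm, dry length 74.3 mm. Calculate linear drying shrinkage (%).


DS = (78.2 - 74.3) / 78.2 * 100 = 4.99%

4.99


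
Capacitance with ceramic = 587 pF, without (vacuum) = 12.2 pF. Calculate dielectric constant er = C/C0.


er = 587 / 12.2 = 48.11

48.11


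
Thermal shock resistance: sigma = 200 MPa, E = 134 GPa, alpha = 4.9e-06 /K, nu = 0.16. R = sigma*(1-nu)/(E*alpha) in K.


R = 200*(1-0.16)/(134*1000*4.9e-06) = 256 K

256


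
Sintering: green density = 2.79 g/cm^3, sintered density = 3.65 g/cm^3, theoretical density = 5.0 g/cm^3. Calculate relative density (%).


Relative = 3.65 / 5.0 * 100 = 73.0%

73.0


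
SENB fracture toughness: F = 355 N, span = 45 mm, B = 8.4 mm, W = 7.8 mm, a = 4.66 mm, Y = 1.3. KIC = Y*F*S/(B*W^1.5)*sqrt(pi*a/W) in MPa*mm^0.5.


KIC = 1.3*355*45/(8.4*7.8^1.5)*sqrt(pi*4.66/7.8) = 155.48

155.48


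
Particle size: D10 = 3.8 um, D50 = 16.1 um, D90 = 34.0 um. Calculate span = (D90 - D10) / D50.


Span = (34.0 - 3.8) / 16.1 = 30.2 / 16.1 = 1.876

1.876


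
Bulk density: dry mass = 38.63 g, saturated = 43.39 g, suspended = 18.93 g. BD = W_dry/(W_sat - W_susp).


BD = 38.63 / (43.39 - 18.93) = 38.63 / 24.46 = 1.579 g/cm^3

1.579


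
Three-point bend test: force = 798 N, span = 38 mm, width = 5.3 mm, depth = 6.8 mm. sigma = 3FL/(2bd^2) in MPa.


sigma = 3*798*38/(2*5.3*6.8^2) = 185.6 MPa

185.6


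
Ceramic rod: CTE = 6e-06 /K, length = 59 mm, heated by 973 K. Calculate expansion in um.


dL = 6e-06 * 59 * 973 * 1000 = 344.442 um

344.442


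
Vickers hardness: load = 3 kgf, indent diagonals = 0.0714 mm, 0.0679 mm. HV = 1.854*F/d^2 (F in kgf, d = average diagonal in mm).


d_avg = (0.0714+0.0679)/2 = 0.06965 mm
HV = 1.854*3/0.06965^2 = 1147

1147


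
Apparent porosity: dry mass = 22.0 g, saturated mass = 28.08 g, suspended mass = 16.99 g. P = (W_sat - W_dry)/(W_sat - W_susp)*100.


P = (28.08 - 22.0) / (28.08 - 16.99) * 100 = 6.08 / 11.09 * 100 = 54.8%

54.8


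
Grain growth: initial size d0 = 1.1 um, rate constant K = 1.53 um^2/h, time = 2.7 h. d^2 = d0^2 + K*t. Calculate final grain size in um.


d^2 = 1.1^2 + 1.53*2.7 = 5.341
d = sqrt(5.341) = 2.31 um

2.31


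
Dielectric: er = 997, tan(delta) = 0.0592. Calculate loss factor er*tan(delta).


Loss = 997 * 0.0592 = 59.022

59.022


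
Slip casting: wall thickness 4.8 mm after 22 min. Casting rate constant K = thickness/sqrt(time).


K = 4.8 / sqrt(22) = 4.8 / 4.6904 = 1.023 mm/min^0.5

1.023


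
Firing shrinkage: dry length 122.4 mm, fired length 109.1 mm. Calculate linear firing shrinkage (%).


FS = (122.4 - 109.1) / 122.4 * 100 = 10.87%

10.87


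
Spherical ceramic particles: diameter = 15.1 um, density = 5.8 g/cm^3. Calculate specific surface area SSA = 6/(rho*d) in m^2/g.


SSA = 6 / (5.8 * 15.1) = 0.069 m^2/g

0.069


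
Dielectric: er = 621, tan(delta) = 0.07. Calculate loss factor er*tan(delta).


Loss = 621 * 0.07 = 43.47

43.47


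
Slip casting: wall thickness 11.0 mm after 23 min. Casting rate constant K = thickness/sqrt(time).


K = 11.0 / sqrt(23) = 11.0 / 4.7958 = 2.294 mm/min^0.5

2.294


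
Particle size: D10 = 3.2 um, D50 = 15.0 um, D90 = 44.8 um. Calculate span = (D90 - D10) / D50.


Span = (44.8 - 3.2) / 15.0 = 41.6 / 15.0 = 2.773

2.773


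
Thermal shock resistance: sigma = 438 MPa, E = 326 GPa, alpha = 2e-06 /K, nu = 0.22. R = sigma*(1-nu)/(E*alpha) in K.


R = 438*(1-0.22)/(326*1000*2e-06) = 524 K

524


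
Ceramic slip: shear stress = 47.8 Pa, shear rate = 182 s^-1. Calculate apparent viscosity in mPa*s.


eta = tau/gamma * 1000 = 47.8/182 * 1000 = 262.6 mPa*s

262.6


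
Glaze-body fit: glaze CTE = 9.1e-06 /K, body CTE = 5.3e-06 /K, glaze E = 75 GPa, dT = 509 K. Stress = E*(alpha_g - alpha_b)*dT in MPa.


Stress = 75*1000*(9.1e-06 - 5.3e-06)*509 = 145.1 MPa

145.1


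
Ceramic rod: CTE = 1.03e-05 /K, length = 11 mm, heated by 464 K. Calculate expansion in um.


dL = 1.03e-05 * 11 * 464 * 1000 = 52.571 um

52.571


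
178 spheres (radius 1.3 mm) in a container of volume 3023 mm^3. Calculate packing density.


V_sphere = 4/3*pi*1.3^3 = 9.2028 mm^3
Total V = 178*9.2028 = 1638.0984 mm^3
PD = 1638.0984 / 3023 = 0.542

0.542


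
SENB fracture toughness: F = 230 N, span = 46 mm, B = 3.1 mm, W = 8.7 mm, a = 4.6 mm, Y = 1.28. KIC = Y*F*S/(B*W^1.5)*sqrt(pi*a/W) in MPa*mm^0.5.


KIC = 1.28*230*46/(3.1*8.7^1.5)*sqrt(pi*4.6/8.7) = 219.41

219.41


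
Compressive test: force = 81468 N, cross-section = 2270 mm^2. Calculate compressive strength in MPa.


CS = 81468 / 2270 = 35.9 MPa

35.9


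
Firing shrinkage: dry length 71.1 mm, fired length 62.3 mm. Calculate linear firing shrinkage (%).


FS = (71.1 - 62.3) / 71.1 * 100 = 12.38%

12.38


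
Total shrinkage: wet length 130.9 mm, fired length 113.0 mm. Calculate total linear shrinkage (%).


TS = (130.9 - 113.0) / 130.9 * 100 = 13.67%

13.67


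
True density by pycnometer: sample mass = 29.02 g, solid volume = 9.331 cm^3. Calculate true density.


TD = 29.02 / 9.331 = 3.11 g/cm^3

3.11


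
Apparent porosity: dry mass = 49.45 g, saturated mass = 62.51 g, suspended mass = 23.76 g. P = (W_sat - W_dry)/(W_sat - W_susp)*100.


P = (62.51 - 49.45) / (62.51 - 23.76) * 100 = 13.06 / 38.75 * 100 = 33.7%

33.7


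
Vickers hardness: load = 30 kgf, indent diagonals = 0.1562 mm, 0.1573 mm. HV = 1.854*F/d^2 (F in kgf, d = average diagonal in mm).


d_avg = (0.1562+0.1573)/2 = 0.15675 mm
HV = 1.854*30/0.15675^2 = 2264

2264


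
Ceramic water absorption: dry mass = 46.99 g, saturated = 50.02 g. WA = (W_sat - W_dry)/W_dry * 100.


WA = (50.02 - 46.99) / 46.99 * 100 = 6.45%

6.45


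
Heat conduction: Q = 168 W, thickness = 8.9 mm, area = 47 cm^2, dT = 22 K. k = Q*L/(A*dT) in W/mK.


k = 168*8.9/1000/(47/10000*22) = 14.46 W/mK

14.46


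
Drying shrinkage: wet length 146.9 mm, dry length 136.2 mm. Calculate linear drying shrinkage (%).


DS = (146.9 - 136.2) / 146.9 * 100 = 7.28%

7.28


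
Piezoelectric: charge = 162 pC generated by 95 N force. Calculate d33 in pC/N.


d33 = 162 / 95 = 1.7 pC/N

1.7


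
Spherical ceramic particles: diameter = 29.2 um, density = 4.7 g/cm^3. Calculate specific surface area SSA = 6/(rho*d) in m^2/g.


SSA = 6 / (4.7 * 29.2) = 0.044 m^2/g

0.044


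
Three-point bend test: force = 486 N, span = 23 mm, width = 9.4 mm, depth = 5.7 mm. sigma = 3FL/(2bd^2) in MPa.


sigma = 3*486*23/(2*9.4*5.7^2) = 54.9 MPa

54.9


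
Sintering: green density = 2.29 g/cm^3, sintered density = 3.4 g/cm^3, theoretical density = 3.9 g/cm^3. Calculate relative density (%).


Relative = 3.4 / 3.9 * 100 = 87.2%

87.2


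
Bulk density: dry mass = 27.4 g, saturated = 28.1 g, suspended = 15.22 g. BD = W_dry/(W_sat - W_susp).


BD = 27.4 / (28.1 - 15.22) = 27.4 / 12.88 = 2.127 g/cm^3

2.127


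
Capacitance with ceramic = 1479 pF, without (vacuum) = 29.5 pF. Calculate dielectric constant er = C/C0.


er = 1479 / 29.5 = 50.14

50.14


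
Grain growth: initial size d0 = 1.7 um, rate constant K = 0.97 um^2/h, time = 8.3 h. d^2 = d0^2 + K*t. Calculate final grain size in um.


d^2 = 1.7^2 + 0.97*8.3 = 10.941
d = sqrt(10.941) = 3.31 um

3.31


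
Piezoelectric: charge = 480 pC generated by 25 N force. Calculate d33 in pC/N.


d33 = 480 / 25 = 19.2 pC/N

19.2


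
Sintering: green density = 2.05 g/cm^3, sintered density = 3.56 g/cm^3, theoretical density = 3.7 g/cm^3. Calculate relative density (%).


Relative = 3.56 / 3.7 * 100 = 96.2%

96.2


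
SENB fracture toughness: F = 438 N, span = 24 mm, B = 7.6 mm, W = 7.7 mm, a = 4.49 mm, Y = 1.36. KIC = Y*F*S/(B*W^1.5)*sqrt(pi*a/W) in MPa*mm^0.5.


KIC = 1.36*438*24/(7.6*7.7^1.5)*sqrt(pi*4.49/7.7) = 119.16

119.16


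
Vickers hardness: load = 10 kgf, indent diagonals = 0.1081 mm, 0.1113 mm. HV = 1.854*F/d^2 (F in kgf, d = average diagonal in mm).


d_avg = (0.1081+0.1113)/2 = 0.1097 mm
HV = 1.854*10/0.1097^2 = 1541

1541


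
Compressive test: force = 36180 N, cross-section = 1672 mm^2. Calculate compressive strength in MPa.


CS = 36180 / 1672 = 21.6 MPa

21.6


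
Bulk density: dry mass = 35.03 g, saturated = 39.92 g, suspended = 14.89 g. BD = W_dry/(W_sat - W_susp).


BD = 35.03 / (39.92 - 14.89) = 35.03 / 25.03 = 1.4 g/cm^3

1.4


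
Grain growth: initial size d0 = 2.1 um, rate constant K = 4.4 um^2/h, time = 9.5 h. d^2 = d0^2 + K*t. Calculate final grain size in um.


d^2 = 2.1^2 + 4.4*9.5 = 46.21
d = sqrt(46.21) = 6.8 um

6.8


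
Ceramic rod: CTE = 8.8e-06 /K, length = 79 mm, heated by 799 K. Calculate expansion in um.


dL = 8.8e-06 * 79 * 799 * 1000 = 555.465 um

555.465


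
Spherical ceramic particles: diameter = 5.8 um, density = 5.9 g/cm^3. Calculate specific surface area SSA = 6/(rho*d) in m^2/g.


SSA = 6 / (5.9 * 5.8) = 0.175 m^2/g

0.175


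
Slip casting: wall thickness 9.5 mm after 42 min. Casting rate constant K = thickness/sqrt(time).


K = 9.5 / sqrt(42) = 9.5 / 6.4807 = 1.466 mm/min^0.5

1.466


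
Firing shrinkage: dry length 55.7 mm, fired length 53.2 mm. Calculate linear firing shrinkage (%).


FS = (55.7 - 53.2) / 55.7 * 100 = 4.49%

4.49


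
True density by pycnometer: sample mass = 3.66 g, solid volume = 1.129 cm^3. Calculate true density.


TD = 3.66 / 1.129 = 3.242 g/cm^3

3.242


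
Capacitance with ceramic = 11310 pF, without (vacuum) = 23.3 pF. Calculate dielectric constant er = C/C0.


er = 11310 / 23.3 = 485.41

485.41


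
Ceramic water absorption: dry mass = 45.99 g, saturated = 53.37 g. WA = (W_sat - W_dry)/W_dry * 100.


WA = (53.37 - 45.99) / 45.99 * 100 = 16.05%

16.05


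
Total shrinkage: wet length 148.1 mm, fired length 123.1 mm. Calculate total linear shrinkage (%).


TS = (148.1 - 123.1) / 148.1 * 100 = 16.88%

16.88


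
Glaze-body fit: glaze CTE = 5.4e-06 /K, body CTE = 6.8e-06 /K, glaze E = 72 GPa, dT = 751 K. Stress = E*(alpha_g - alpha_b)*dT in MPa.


Stress = 72*1000*(5.4e-06 - 6.8e-06)*751 = -75.7 MPa

-75.7


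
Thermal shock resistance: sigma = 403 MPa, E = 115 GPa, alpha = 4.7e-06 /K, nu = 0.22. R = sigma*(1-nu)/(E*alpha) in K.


R = 403*(1-0.22)/(115*1000*4.7e-06) = 582 K

582


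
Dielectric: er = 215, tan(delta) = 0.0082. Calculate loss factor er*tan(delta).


Loss = 215 * 0.0082 = 1.763

1.763


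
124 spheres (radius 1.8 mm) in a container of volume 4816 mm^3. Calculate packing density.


V_sphere = 4/3*pi*1.8^3 = 24.429 mm^3
Total V = 124*24.429 = 3029.196 mm^3
PD = 3029.196 / 4816 = 0.629

0.629


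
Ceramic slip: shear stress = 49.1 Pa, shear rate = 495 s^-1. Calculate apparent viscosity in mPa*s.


eta = tau/gamma * 1000 = 49.1/495 * 1000 = 99.2 mPa*s

99.2


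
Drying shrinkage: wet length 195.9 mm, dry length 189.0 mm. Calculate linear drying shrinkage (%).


DS = (195.9 - 189.0) / 195.9 * 100 = 3.52%

3.52


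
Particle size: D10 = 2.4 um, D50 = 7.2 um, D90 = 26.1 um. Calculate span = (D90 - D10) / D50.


Span = (26.1 - 2.4) / 7.2 = 23.7 / 7.2 = 3.292

3.292


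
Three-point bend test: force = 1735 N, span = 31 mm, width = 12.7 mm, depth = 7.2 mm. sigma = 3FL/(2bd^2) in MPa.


sigma = 3*1735*31/(2*12.7*7.2^2) = 122.5 MPa

122.5


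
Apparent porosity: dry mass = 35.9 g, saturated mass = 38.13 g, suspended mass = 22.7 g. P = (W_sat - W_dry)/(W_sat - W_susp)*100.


P = (38.13 - 35.9) / (38.13 - 22.7) * 100 = 2.23 / 15.43 * 100 = 14.5%

14.5


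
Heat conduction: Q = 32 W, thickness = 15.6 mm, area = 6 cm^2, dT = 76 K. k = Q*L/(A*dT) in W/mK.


k = 32*15.6/1000/(6/10000*76) = 10.95 W/mK

10.95


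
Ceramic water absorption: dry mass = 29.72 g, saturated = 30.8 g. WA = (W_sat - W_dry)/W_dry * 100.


WA = (30.8 - 29.72) / 29.72 * 100 = 3.63%

3.63


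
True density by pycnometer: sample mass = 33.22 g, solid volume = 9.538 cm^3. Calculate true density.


TD = 33.22 / 9.538 = 3.483 g/cm^3

3.483


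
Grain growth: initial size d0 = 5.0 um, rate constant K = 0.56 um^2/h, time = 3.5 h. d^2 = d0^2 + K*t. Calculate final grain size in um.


d^2 = 5.0^2 + 0.56*3.5 = 26.96
d = sqrt(26.96) = 5.19 um

5.19


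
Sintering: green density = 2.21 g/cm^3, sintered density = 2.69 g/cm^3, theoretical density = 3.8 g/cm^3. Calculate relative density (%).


Relative = 2.69 / 3.8 * 100 = 70.8%

70.8


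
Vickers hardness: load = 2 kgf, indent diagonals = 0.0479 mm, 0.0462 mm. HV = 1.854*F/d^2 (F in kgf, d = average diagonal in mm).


d_avg = (0.0479+0.0462)/2 = 0.04705 mm
HV = 1.854*2/0.04705^2 = 1675

1675


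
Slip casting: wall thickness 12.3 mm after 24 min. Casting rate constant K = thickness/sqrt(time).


K = 12.3 / sqrt(24) = 12.3 / 4.899 = 2.511 mm/min^0.5

2.511


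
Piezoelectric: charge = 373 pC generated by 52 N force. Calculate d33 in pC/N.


d33 = 373 / 52 = 7.2 pC/N

7.2


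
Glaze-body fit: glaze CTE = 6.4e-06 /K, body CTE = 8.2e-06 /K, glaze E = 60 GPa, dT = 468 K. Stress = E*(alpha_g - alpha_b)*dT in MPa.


Stress = 60*1000*(6.4e-06 - 8.2e-06)*468 = -50.5 MPa

-50.5


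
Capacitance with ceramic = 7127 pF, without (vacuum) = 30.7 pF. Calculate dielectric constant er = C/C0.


er = 7127 / 30.7 = 232.15

232.15


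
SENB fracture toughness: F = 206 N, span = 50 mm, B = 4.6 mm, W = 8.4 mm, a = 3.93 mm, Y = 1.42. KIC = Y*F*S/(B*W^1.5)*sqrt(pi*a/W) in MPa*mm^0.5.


KIC = 1.42*206*50/(4.6*8.4^1.5)*sqrt(pi*3.93/8.4) = 158.34

158.34


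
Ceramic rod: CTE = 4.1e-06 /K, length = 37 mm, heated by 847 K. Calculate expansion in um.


dL = 4.1e-06 * 37 * 847 * 1000 = 128.49 um

128.49


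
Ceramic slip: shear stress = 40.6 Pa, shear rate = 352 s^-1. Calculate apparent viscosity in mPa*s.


eta = tau/gamma * 1000 = 40.6/352 * 1000 = 115.3 mPa*s

115.3


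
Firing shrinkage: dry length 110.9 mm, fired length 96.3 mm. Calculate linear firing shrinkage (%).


FS = (110.9 - 96.3) / 110.9 * 100 = 13.17%

13.17


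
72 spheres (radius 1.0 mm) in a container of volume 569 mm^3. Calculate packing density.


V_sphere = 4/3*pi*1.0^3 = 4.1888 mm^3
Total V = 72*4.1888 = 301.5936 mm^3
PD = 301.5936 / 569 = 0.53

0.53


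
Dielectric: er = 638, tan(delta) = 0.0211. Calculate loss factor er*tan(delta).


Loss = 638 * 0.0211 = 13.462

13.462


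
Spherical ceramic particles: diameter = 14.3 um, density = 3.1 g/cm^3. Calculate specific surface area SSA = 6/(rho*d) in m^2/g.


SSA = 6 / (3.1 * 14.3) = 0.135 m^2/g

0.135


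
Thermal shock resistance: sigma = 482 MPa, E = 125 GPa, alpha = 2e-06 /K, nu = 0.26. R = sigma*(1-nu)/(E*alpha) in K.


R = 482*(1-0.26)/(125*1000*2e-06) = 1427 K

1427


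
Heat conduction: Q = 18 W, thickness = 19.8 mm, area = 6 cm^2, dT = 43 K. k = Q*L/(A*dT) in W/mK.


k = 18*19.8/1000/(6/10000*43) = 13.81 W/mK

13.81


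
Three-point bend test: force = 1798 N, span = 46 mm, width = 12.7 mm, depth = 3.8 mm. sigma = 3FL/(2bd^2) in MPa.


sigma = 3*1798*46/(2*12.7*3.8^2) = 676.5 MPa

676.5


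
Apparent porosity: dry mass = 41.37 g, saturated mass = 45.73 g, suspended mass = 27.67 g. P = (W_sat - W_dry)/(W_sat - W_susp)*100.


P = (45.73 - 41.37) / (45.73 - 27.67) * 100 = 4.36 / 18.06 * 100 = 24.1%

24.1


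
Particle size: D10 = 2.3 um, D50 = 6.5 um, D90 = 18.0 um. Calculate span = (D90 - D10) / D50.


Span = (18.0 - 2.3) / 6.5 = 15.7 / 6.5 = 2.415

2.415


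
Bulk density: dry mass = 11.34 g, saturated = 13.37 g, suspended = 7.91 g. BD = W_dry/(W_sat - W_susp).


BD = 11.34 / (13.37 - 7.91) = 11.34 / 5.46 = 2.077 g/cm^3

2.077


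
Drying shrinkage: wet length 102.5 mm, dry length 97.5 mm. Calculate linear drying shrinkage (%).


DS = (102.5 - 97.5) / 102.5 * 100 = 4.88%

4.88


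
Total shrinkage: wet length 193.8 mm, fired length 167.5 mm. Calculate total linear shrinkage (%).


TS = (193.8 - 167.5) / 193.8 * 100 = 13.57%

13.57


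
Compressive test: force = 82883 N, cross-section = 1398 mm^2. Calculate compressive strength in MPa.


CS = 82883 / 1398 = 59.3 MPa

59.3


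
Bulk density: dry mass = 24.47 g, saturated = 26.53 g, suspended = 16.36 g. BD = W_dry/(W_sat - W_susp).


BD = 24.47 / (26.53 - 16.36) = 24.47 / 10.17 = 2.406 g/cm^3

2.406


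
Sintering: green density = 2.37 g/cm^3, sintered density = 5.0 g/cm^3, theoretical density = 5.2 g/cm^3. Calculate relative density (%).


Relative = 5.0 / 5.2 * 100 = 96.2%

96.2


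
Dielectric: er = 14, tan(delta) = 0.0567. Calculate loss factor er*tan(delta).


Loss = 14 * 0.0567 = 0.794

0.794


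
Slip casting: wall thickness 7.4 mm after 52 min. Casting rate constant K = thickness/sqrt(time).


K = 7.4 / sqrt(52) = 7.4 / 7.2111 = 1.026 mm/min^0.5

1.026


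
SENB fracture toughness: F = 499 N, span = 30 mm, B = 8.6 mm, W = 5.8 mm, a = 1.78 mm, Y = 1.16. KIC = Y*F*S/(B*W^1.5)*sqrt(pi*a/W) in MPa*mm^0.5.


KIC = 1.16*499*30/(8.6*5.8^1.5)*sqrt(pi*1.78/5.8) = 141.94

141.94


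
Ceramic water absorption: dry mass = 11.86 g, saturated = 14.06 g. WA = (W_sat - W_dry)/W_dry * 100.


WA = (14.06 - 11.86) / 11.86 * 100 = 18.55%

18.55


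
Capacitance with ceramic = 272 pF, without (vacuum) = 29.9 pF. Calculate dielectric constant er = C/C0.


er = 272 / 29.9 = 9.1

9.1


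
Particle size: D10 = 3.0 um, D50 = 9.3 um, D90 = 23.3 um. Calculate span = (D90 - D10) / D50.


Span = (23.3 - 3.0) / 9.3 = 20.3 / 9.3 = 2.183

2.183


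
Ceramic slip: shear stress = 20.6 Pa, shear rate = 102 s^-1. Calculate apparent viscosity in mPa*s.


eta = tau/gamma * 1000 = 20.6/102 * 1000 = 202.0 mPa*s

202.0


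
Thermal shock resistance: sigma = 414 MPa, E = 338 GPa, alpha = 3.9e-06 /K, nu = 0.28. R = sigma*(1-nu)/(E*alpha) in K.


R = 414*(1-0.28)/(338*1000*3.9e-06) = 226 K

226


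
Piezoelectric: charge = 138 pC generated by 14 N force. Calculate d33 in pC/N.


d33 = 138 / 14 = 9.9 pC/N

9.9


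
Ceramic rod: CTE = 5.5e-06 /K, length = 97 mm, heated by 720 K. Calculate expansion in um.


dL = 5.5e-06 * 97 * 720 * 1000 = 384.12 um

384.12


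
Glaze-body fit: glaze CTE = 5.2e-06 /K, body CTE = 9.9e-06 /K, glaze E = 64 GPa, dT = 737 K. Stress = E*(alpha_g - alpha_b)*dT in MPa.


Stress = 64*1000*(5.2e-06 - 9.9e-06)*737 = -221.7 MPa

-221.7


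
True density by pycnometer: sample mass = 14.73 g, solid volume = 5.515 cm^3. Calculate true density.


TD = 14.73 / 5.515 = 2.671 g/cm^3

2.671


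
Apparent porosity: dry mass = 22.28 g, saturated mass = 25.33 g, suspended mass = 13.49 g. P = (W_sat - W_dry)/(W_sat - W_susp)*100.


P = (25.33 - 22.28) / (25.33 - 13.49) * 100 = 3.05 / 11.84 * 100 = 25.8%

25.8


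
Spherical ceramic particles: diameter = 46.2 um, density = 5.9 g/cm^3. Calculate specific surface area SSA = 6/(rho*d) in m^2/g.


SSA = 6 / (5.9 * 46.2) = 0.022 m^2/g

0.022


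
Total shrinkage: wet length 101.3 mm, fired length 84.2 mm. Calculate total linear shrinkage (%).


TS = (101.3 - 84.2) / 101.3 * 100 = 16.88%

16.88


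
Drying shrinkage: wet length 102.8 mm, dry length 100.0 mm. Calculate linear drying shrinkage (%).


DS = (102.8 - 100.0) / 102.8 * 100 = 2.72%

2.72


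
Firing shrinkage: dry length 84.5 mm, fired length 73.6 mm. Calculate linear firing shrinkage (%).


FS = (84.5 - 73.6) / 84.5 * 100 = 12.9%

12.9


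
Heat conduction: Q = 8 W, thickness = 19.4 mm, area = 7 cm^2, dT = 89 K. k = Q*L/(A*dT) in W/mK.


k = 8*19.4/1000/(7/10000*89) = 2.49 W/mK

2.49


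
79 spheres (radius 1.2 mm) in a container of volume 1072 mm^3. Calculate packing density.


V_sphere = 4/3*pi*1.2^3 = 7.2382 mm^3
Total V = 79*7.2382 = 571.8178 mm^3
PD = 571.8178 / 1072 = 0.533

0.533


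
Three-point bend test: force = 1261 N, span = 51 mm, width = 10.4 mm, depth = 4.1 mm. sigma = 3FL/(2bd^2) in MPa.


sigma = 3*1261*51/(2*10.4*4.1^2) = 551.8 MPa

551.8
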